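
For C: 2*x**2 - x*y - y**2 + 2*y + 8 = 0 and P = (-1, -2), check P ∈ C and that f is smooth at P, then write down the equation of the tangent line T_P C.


Tangent line at P: -2*x + 7*y + 12 = 0.

Step 1: f(-1, -2) = 0, so P lies on C.
Step 2: partial derivatives
  f_x(x, y) = 4*x - y, f_y(x, y) = -x - 2*y + 2.
  f_x(P) = -2, f_y(P) = 7 (gradient nonzero, so P is smooth).
Step 3: tangent line at P: -2·(x − -1) + 7·(y − -2) = 0.
Expanding: -2*x + 7*y + 12 = 0.


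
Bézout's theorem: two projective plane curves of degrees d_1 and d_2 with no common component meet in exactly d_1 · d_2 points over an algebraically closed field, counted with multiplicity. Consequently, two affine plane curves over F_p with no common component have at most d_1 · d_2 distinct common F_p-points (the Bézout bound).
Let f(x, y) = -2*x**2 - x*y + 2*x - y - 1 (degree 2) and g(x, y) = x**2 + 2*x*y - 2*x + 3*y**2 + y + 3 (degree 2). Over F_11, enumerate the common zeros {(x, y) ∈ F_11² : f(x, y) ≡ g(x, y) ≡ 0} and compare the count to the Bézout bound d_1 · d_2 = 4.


Common zeros: ∅; count = 0; Bézout bound = 4.

deg(f) = 2, deg(g) = 2, so Bézout bound = 4.
Scan x ∈ F_11. For each x, list the y ∈ F_11 with f(x, y) ≡ 0 and those with g(x, y) ≡ 0 (mod 11); the common zeros in that column are the intersection.
  x = 0: f ≡ 0 at y ∈ {10}; g ≡ 0 at y ∈ {3, 4}; common: ∅.
  x = 1: f ≡ 0 at y ∈ {5}; g ≡ 0 at y ∈ ∅; common: ∅.
  x = 2: f ≡ 0 at y ∈ {2}; g ≡ 0 at y ∈ {1}; common: ∅.
  x = 3: f ≡ 0 at y ∈ {5}; g ≡ 0 at y ∈ ∅; common: ∅.
  x = 4: f ≡ 0 at y ∈ {6}; g ≡ 0 at y ∈ {0, 8}; common: ∅.
  x = 5: f ≡ 0 at y ∈ {6}; g ≡ 0 at y ∈ {4, 7}; common: ∅.
  x = 6: f ≡ 0 at y ∈ {7}; g ≡ 0 at y ∈ ∅; common: ∅.
  x = 7: f ≡ 0 at y ∈ {10}; g ≡ 0 at y ∈ {3}; common: ∅.
  x = 8: f ≡ 0 at y ∈ {7}; g ≡ 0 at y ∈ ∅; common: ∅.
  x = 9: f ≡ 0 at y ∈ {2}; g ≡ 0 at y ∈ {0, 1}; common: ∅.
  x = 10: f ≡ 0 at y ∈ ∅; g ≡ 0 at y ∈ ∅; common: ∅.
Collecting: common zeros = ∅, so the count is 0.
Comparison with the Bézout bound: 0 ≤ 4 = deg(f)·deg(g), as expected for curves with no common component (the affine F_11-count falls short of the bound because intersections may lie at infinity, over extension fields, or carry multiplicity).


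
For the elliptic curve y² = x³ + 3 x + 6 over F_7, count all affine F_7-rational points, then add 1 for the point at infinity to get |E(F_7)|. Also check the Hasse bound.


Affine points = {(3, 0), (6, 3), (6, 4)}; affine count = 3; |E(F_7)| = 4.

Discriminant check: Δ ∝ 4a³ + 27b² = 4·3³ + 27·6² = 4·27 + 27·36 ≡ 2 (mod 7). Nonzero ⇒ E is nonsingular.
For each x ∈ F_7, compute rhs = x³ + 3·x + 6 mod 7, then count y ∈ F_7 with y² ≡ rhs.
  x = 0: rhs = 6, matching y values: none (0 points).
  x = 1: rhs = 3, matching y values: none (0 points).
  x = 2: rhs = 6, matching y values: none (0 points).
  x = 3: rhs = 0, matching y values: 0 (1 points).
  x = 4: rhs = 5, matching y values: none (0 points).
  x = 5: rhs = 6, matching y values: none (0 points).
  x = 6: rhs = 2, matching y values: 3, 4 (2 points).
Total affine count: 3.
Full point count |E(F_7)| = 3 + 1 = 4.
Hasse bound: |4 − (7+1)| = |-4| = 4 ≤ 2√7 ≈ 5.2915 ✓.


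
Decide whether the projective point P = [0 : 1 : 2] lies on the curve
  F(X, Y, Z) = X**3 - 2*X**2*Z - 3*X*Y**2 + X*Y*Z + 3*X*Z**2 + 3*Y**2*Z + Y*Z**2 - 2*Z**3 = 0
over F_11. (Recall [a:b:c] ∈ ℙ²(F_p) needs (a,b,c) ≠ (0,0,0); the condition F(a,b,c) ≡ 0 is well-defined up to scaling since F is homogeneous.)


F(0,1,2) ≡ 5 (mod 11); P is NOT on the curve.

Evaluate F(0, 1, 2) term-by-term (mod 11).
  X**3 ↦ 1·0·1·1 = 0
  -2*X**2*Z ↦ -2·0·1·2 = 0
  -3*X*Y**2 ↦ -3·0·1·1 = 0
  X*Y*Z ↦ 1·0·1·2 = 0
  3*X*Z**2 ↦ 3·0·1·4 = 0
  3*Y**2*Z ↦ 3·1·1·2 = 6
  Y*Z**2 ↦ 1·1·1·4 = 4
  -2*Z**3 ↦ -2·1·1·8 = -16
Sum: F(0, 1, 2) = (0) + (0) + (0) + (0) + (0) + (6) + (4) + (-16) = -6.
Reducing mod 11: -6 ≡ 5 (mod 11).
Since F(a, b, c) ≡ 5 ≠ 0 (mod 11), P does NOT lie on the curve.


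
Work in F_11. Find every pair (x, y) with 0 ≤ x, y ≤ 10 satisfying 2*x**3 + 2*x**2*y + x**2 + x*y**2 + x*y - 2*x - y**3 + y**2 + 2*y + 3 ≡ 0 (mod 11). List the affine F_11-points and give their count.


Affine F_11-points: {(0, 6), (0, 8), (0, 9), (1, 6), (2, 1), (2, 3), (2, 10), (5, 1), (5, 4), (7, 9), (8, 1), (9, 6), (9, 7), (9, 8), (10, 8)}; count = 15.

For each of the 121 pairs (x, y) ∈ F_11², evaluate f(x, y) mod 11. Record the zeros.
  x = 0: [0↦3, 1↦5, 2↦3, 3↦2, 4↦7, 5↦1, 6↦0, 7↦9, 8↦0, 9↦0, 10↦3]  zeros at y ∈ {6, 8, 9}
  x = 1: [0↦4, 1↦10, 2↦3, 3↦10, 4↦3, 5↦9, 6↦0, 7↦3, 8↦1, 9↦10, 10↦2]  zeros at y ∈ {6}
  x = 2: [0↦8, 1↦0, 2↦3, 3↦0, 4↦7, 5↦7, 6↦5, 7↦6, 8↦4, 9↦4, 10↦0]  zeros at y ∈ {1, 3, 10}
  x = 3: [0↦5, 1↦9, 2↦4, 3↦6, 4↦9, 5↦7, 6↦5, 7↦8, 8↦10, 9↦5, 10↦9]  zeros at y ∈ ∅
  x = 4: [0↦7, 1↦5, 2↦7, 3↦7, 4↦10, 5↦10, 6↦1, 7↦10, 8↦9, 9↦3, 10↦8]  zeros at y ∈ ∅
  x = 5: [0↦4, 1↦0, 2↦2, 3↦4, 4↦0, 5↦6, 6↦5, 7↦2, 8↦2, 9↦10, 10↦9]  zeros at y ∈ {1, 4}
  x = 6: [0↦8, 1↦6, 2↦1, 3↦9, 4↦2, 5↦7, 6↦7, 7↦7, 8↦1, 9↦5, 10↦2]  zeros at y ∈ ∅
  x = 7: [0↦9, 1↦2, 2↦5, 3↦1, 4↦6, 5↦3, 6↦8, 7↦4, 8↦7, 9↦0, 10↦10]  zeros at y ∈ {9}
  x = 8: [0↦8, 1↦0, 2↦4, 3↦3, 4↦2, 5↦6, 6↦9, 7↦5, 8↦10, 9↦7, 10↦1]  zeros at y ∈ {1}
  x = 9: [0↦6, 1↦1, 2↦10, 3↦5, 4↦2, 5↦6, 6↦0, 7↦0, 8↦0, 9↦5, 10↦9]  zeros at y ∈ {6, 7, 8}
  x = 10: [0↦4, 1↦6, 2↦2, 3↦8, 4↦7, 5↦4, 6↦4, 7↦1, 8↦0, 9↦6, 10↦2]  zeros at y ∈ {8}
Collecting zeros: affine points = {(0, 6), (0, 8), (0, 9), (1, 6), (2, 1), (2, 3), (2, 10), (5, 1), (5, 4), (7, 9), (8, 1), (9, 6), (9, 7), (9, 8), (10, 8)}.
Total count |C(F_11)_aff| = 15.


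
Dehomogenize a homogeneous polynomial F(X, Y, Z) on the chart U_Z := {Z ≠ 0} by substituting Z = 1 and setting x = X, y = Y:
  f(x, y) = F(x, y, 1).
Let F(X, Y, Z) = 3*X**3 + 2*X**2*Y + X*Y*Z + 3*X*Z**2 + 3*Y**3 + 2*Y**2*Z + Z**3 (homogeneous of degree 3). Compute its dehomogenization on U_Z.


f(x, y) = 3*x**3 + 2*x**2*y + x*y + 3*x + 3*y**3 + 2*y**2 + 1

On U_Z we set Z = 1. Each monomial c·X^i·Y^j·Z^k in F becomes c·x^i·y^j·1^k = c·x^i·y^j.
Substituting Z = 1: F(X, Y, 1) = 3*x**3 + 2*x**2*y + x*y + 3*x + 3*y**3 + 2*y**2 + 1.
Note: deg(f) ≤ deg(F) = 3; strict inequality happens when F is divisible by Z (lost terms).


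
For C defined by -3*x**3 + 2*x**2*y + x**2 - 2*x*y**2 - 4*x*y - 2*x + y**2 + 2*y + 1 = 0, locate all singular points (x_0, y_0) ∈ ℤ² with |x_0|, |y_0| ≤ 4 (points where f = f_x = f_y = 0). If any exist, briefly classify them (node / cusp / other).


Singular points: {(0, -1)}; classification: node.

Compute partial derivatives:
  f_x = -9*x**2 + 4*x*y + 2*x - 2*y**2 - 4*y - 2.
  f_y = 2*x**2 - 4*x*y - 4*x + 2*y + 2.
Scan x_0 ∈ {−4, ..., 4}. For each x_0, f_y(x_0, y) is a polynomial in y; find its integer roots y ∈ {−4, ..., 4}, then test f_x and f at those candidates.
  x = -4: f_y(-4, y) = 18*y + 50; no integer root y with |y| ≤ 4.
  x = -3: f_y(-3, y) = 14*y + 32; no integer root y with |y| ≤ 4.
  x = -2: f_y(-2, y) = 10*y + 18; no integer root y with |y| ≤ 4.
  x = -1: f_y(-1, y) = 6*y + 8; no integer root y with |y| ≤ 4.
  x = 0: f_y(0, y) = 2*y + 2; vanishes at y ∈ {-1}. (0, -1): f_x = 0, f = 0 — SINGULAR.
  x = 1: f_y(1, y) = -2*y; vanishes at y ∈ {0}. (1, 0): f_x = -9 ≠ 0.
  x = 2: f_y(2, y) = 2 - 6*y; no integer root y with |y| ≤ 4.
  x = 3: f_y(3, y) = 8 - 10*y; no integer root y with |y| ≤ 4.
  x = 4: f_y(4, y) = 18 - 14*y; no integer root y with |y| ≤ 4.
Only singular point on the grid: (0, -1).
Classify: substitute x = 0 + u, y = -1 + v and expand: f = -3*u**3 + 2*u**2*v - u**2 - 2*u*v**2 + v**2.
No constant or linear terms (consistent with a singular point). Quadratic part: -u**2 + v**2. Cubic part: -3*u**3 + 2*u**2*v - 2*u*v**2.
The quadratic part v**2 - u**2 = (v − u)(v + u) splits into two distinct linear factors, so there are two distinct tangent lines y − -1 = ±(x − 0) — this is a node (ordinary double point).
Classification: node.


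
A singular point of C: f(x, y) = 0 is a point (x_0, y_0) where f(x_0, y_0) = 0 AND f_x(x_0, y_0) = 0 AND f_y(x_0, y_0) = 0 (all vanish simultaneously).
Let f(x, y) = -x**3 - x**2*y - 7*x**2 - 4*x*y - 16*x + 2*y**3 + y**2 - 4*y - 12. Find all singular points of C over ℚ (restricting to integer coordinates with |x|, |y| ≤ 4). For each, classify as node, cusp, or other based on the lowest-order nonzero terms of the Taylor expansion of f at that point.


Singular points: {(-2, 0)}; classification: node.

Compute partial derivatives:
  f_x = -3*x**2 - 2*x*y - 14*x - 4*y - 16.
  f_y = -x**2 - 4*x + 6*y**2 + 2*y - 4.
Scan x_0 ∈ {−4, ..., 4}. For each x_0, f_y(x_0, y) is a polynomial in y; find its integer roots y ∈ {−4, ..., 4}, then test f_x and f at those candidates.
  x = -4: f_y(-4, y) = 6*y**2 + 2*y - 4; vanishes at y ∈ {-1}. (-4, -1): f_x = -12 ≠ 0.
  x = -3: f_y(-3, y) = 6*y**2 + 2*y - 1; no integer root y with |y| ≤ 4.
  x = -2: f_y(-2, y) = 6*y**2 + 2*y; vanishes at y ∈ {0}. (-2, 0): f_x = 0, f = 0 — SINGULAR.
  x = -1: f_y(-1, y) = 6*y**2 + 2*y - 1; no integer root y with |y| ≤ 4.
  x = 0: f_y(0, y) = 6*y**2 + 2*y - 4; vanishes at y ∈ {-1}. (0, -1): f_x = -12 ≠ 0.
  x = 1: f_y(1, y) = 6*y**2 + 2*y - 9; no integer root y with |y| ≤ 4.
  x = 2: f_y(2, y) = 6*y**2 + 2*y - 16; no integer root y with |y| ≤ 4.
  x = 3: f_y(3, y) = 6*y**2 + 2*y - 25; no integer root y with |y| ≤ 4.
  x = 4: f_y(4, y) = 6*y**2 + 2*y - 36; no integer root y with |y| ≤ 4.
Only singular point on the grid: (-2, 0).
Classify: substitute x = -2 + u, y = 0 + v and expand: f = -u**3 - u**2*v - u**2 + 2*v**3 + v**2.
No constant or linear terms (consistent with a singular point). Quadratic part: -u**2 + v**2. Cubic part: -u**3 - u**2*v + 2*v**3.
The quadratic part v**2 - u**2 = (v − u)(v + u) splits into two distinct linear factors, so there are two distinct tangent lines y − 0 = ±(x − -2) — this is a node (ordinary double point).
Classification: node.


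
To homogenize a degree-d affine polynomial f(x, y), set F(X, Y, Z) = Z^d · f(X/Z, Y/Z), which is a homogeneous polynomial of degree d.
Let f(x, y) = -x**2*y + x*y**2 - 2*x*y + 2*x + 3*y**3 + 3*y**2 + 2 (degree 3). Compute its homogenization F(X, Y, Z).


F(X, Y, Z) = -X**2*Y + X*Y**2 - 2*X*Y*Z + 2*X*Z**2 + 3*Y**3 + 3*Y**2*Z + 2*Z**3

deg(f) = 3.
Substitute x = X/Z, y = Y/Z into f, then multiply by Z^3.
  monomial -1·x^2·y^1 ↦ -1·X^2·Y^1·Z^0.
  monomial 1·x^1·y^2 ↦ 1·X^1·Y^2·Z^0.
  monomial -2·x^1·y^1 ↦ -2·X^1·Y^1·Z^1.
  monomial 2·x^1·y^0 ↦ 2·X^1·Y^0·Z^2.
  monomial 3·x^0·y^3 ↦ 3·X^0·Y^3·Z^0.
  monomial 3·x^0·y^2 ↦ 3·X^0·Y^2·Z^1.
  monomial 2·x^0·y^0 ↦ 2·X^0·Y^0·Z^3.
Collecting: F(X, Y, Z) = -X**2*Y + X*Y**2 - 2*X*Y*Z + 2*X*Z**2 + 3*Y**3 + 3*Y**2*Z + 2*Z**3.


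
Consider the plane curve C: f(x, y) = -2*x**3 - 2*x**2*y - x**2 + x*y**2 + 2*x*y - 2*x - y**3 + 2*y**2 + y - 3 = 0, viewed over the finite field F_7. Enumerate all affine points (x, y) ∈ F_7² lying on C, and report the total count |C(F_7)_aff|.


Affine F_7-points: {(4, 5), (6, 0)}; count = 2.

For each of the 49 pairs (x, y) ∈ F_7², evaluate f(x, y) mod 7. Record the zeros.
  x = 0: [0↦4, 1↦6, 2↦6, 3↦5, 4↦4, 5↦4, 6↦6]  zeros at y ∈ ∅
  x = 1: [0↦6, 1↦2, 2↦5, 3↦2, 4↦1, 5↦3, 6↦2]  zeros at y ∈ ∅
  x = 2: [0↦1, 1↦1, 2↦3, 3↦1, 4↦3, 5↦3, 6↦2]  zeros at y ∈ ∅
  x = 3: [0↦5, 1↦5, 2↦2, 3↦4, 4↦5, 5↦6, 6↦1]  zeros at y ∈ ∅
  x = 4: [0↦6, 1↦2, 2↦4, 3↦6, 4↦2, 5↦0, 6↦1]  zeros at y ∈ {5}
  x = 5: [0↦6, 1↦1, 2↦4, 3↦2, 4↦3, 5↦1, 6↦4]  zeros at y ∈ ∅
  x = 6: [0↦0, 1↦4, 2↦4, 3↦1, 4↦3, 5↦4, 6↦5]  zeros at y ∈ {0}
Collecting zeros: affine points = {(4, 5), (6, 0)}.
Total count |C(F_7)_aff| = 2.


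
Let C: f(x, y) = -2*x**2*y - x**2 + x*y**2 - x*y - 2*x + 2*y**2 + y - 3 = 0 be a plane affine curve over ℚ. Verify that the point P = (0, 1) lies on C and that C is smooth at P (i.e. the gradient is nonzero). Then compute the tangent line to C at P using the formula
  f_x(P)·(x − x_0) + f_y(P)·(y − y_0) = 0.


Tangent line at P: -2*x + 5*y - 5 = 0.

Step 1: f(0, 1) = 0, so P lies on C.
Step 2: partial derivatives
  f_x(x, y) = -4*x*y - 2*x + y**2 - y - 2, f_y(x, y) = -2*x**2 + 2*x*y - x + 4*y + 1.
  f_x(P) = -2, f_y(P) = 5 (gradient nonzero, so P is smooth).
Step 3: tangent line at P: -2·(x − 0) + 5·(y − 1) = 0.
Expanding: -2*x + 5*y - 5 = 0.


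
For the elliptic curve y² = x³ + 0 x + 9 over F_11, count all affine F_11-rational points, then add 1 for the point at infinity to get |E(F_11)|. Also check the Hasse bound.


Affine points = {(0, 3), (0, 8), (3, 5), (3, 6), (6, 4), (6, 7), (7, 0), (8, 2), (8, 9), (9, 1), (9, 10)}; affine count = 11; |E(F_11)| = 12.

Discriminant check: Δ ∝ 4a³ + 27b² = 4·0³ + 27·9² = 4·0 + 27·81 ≡ 9 (mod 11). Nonzero ⇒ E is nonsingular.
For each x ∈ F_11, compute rhs = x³ + 0·x + 9 mod 11, then count y ∈ F_11 with y² ≡ rhs.
  x = 0: rhs = 9, matching y values: 3, 8 (2 points).
  x = 1: rhs = 10, matching y values: none (0 points).
  x = 2: rhs = 6, matching y values: none (0 points).
  x = 3: rhs = 3, matching y values: 5, 6 (2 points).
  x = 4: rhs = 7, matching y values: none (0 points).
  x = 5: rhs = 2, matching y values: none (0 points).
  x = 6: rhs = 5, matching y values: 4, 7 (2 points).
  x = 7: rhs = 0, matching y values: 0 (1 points).
  x = 8: rhs = 4, matching y values: 2, 9 (2 points).
  x = 9: rhs = 1, matching y values: 1, 10 (2 points).
  x = 10: rhs = 8, matching y values: none (0 points).
Total affine count: 11.
Full point count |E(F_11)| = 11 + 1 = 12.
Hasse bound: |12 − (11+1)| = |0| = 0 ≤ 2√11 ≈ 6.6332 ✓.


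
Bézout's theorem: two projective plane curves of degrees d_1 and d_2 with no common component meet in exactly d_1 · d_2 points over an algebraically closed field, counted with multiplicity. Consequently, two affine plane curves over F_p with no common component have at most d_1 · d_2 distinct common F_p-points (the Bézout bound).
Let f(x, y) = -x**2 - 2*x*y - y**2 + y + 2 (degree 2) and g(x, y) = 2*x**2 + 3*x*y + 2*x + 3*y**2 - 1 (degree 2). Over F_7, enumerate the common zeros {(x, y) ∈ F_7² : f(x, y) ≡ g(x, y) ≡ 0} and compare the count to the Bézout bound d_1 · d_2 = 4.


Common zeros: ∅; count = 0; Bézout bound = 4.

deg(f) = 2, deg(g) = 2, so Bézout bound = 4.
Scan x ∈ F_7. For each x, list the y ∈ F_7 with f(x, y) ≡ 0 and those with g(x, y) ≡ 0 (mod 7); the common zeros in that column are the intersection.
  x = 0: f ≡ 0 at y ∈ {2, 6}; g ≡ 0 at y ∈ ∅; common: ∅.
  x = 1: f ≡ 0 at y ∈ ∅; g ≡ 0 at y ∈ {2, 4}; common: ∅.
  x = 2: f ≡ 0 at y ∈ {5, 6}; g ≡ 0 at y ∈ {2, 3}; common: ∅.
  x = 3: f ≡ 0 at y ∈ {0, 2}; g ≡ 0 at y ∈ {1, 3}; common: ∅.
  x = 4: f ≡ 0 at y ∈ {0}; g ≡ 0 at y ∈ ∅; common: ∅.
  x = 5: f ≡ 0 at y ∈ ∅; g ≡ 0 at y ∈ {1}; common: ∅.
  x = 6: f ≡ 0 at y ∈ ∅; g ≡ 0 at y ∈ {4}; common: ∅.
Collecting: common zeros = ∅, so the count is 0.
Comparison with the Bézout bound: 0 ≤ 4 = deg(f)·deg(g), as expected for curves with no common component (the affine F_7-count falls short of the bound because intersections may lie at infinity, over extension fields, or carry multiplicity).


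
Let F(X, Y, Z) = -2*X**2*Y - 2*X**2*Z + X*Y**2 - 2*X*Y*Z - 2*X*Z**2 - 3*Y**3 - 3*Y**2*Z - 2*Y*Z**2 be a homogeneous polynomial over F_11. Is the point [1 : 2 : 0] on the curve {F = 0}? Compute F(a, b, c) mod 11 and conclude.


F(1,2,0) ≡ 9 (mod 11); P is NOT on the curve.

Evaluate F(1, 2, 0) term-by-term (mod 11).
  -2*X**2*Y ↦ -2·1·2·1 = -4
  -2*X**2*Z ↦ -2·1·1·0 = 0
  X*Y**2 ↦ 1·1·4·1 = 4
  -2*X*Y*Z ↦ -2·1·2·0 = 0
  -2*X*Z**2 ↦ -2·1·1·0 = 0
  -3*Y**3 ↦ -3·1·8·1 = -24
  -3*Y**2*Z ↦ -3·1·4·0 = 0
  -2*Y*Z**2 ↦ -2·1·2·0 = 0
Sum: F(1, 2, 0) = (-4) + (0) + (4) + (0) + (0) + (-24) + (0) + (0) = -24.
Reducing mod 11: -24 ≡ 9 (mod 11).
Since F(a, b, c) ≡ 9 ≠ 0 (mod 11), P does NOT lie on the curve.


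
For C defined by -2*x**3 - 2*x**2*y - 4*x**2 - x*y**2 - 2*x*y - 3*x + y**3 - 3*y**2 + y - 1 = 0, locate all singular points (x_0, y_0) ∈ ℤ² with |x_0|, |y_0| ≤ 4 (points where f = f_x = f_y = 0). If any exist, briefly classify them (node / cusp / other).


Singular points: {(-1, 1)}; classification: cusp.

Compute partial derivatives:
  f_x = -6*x**2 - 4*x*y - 8*x - y**2 - 2*y - 3.
  f_y = -2*x**2 - 2*x*y - 2*x + 3*y**2 - 6*y + 1.
Scan x_0 ∈ {−4, ..., 4}. For each x_0, f_y(x_0, y) is a polynomial in y; find its integer roots y ∈ {−4, ..., 4}, then test f_x and f at those candidates.
  x = -4: f_y(-4, y) = 3*y**2 + 2*y - 23; no integer root y with |y| ≤ 4.
  x = -3: f_y(-3, y) = 3*y**2 - 11; no integer root y with |y| ≤ 4.
  x = -2: f_y(-2, y) = 3*y**2 - 2*y - 3; no integer root y with |y| ≤ 4.
  x = -1: f_y(-1, y) = 3*y**2 - 4*y + 1; vanishes at y ∈ {1}. (-1, 1): f_x = 0, f = 0 — SINGULAR.
  x = 0: f_y(0, y) = 3*y**2 - 6*y + 1; no integer root y with |y| ≤ 4.
  x = 1: f_y(1, y) = 3*y**2 - 8*y - 3; vanishes at y ∈ {3}. (1, 3): f_x = -44 ≠ 0.
  x = 2: f_y(2, y) = 3*y**2 - 10*y - 11; no integer root y with |y| ≤ 4.
  x = 3: f_y(3, y) = 3*y**2 - 12*y - 23; no integer root y with |y| ≤ 4.
  x = 4: f_y(4, y) = 3*y**2 - 14*y - 39; no integer root y with |y| ≤ 4.
Only singular point on the grid: (-1, 1).
Classify: substitute x = -1 + u, y = 1 + v and expand: f = -2*u**3 - 2*u**2*v - u*v**2 + v**3 + v**2.
No constant or linear terms (consistent with a singular point). Quadratic part: v**2. Cubic part: -2*u**3 - 2*u**2*v - u*v**2 + v**3.
The quadratic part v**2 is a perfect square, so there is a single (double) tangent line v = 0, i.e. y = 1. Restricting the cubic part to that line (v = 0) leaves -2*u**3 ≠ 0, so f is not divisible by v and the branch is v² ≈ 2*u**3 to lowest order — this is a cusp.
Classification: cusp.


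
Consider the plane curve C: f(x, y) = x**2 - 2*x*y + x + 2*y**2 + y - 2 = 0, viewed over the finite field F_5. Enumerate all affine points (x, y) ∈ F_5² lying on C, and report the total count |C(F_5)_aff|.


Affine F_5-points: {(1, 0), (1, 3), (3, 0), (4, 3)}; count = 4.

For each of the 25 pairs (x, y) ∈ F_5², evaluate f(x, y) mod 5. Record the zeros.
  x = 0: [0↦3, 1↦1, 2↦3, 3↦4, 4↦4]  zeros at y ∈ ∅
  x = 1: [0↦0, 1↦1, 2↦1, 3↦0, 4↦3]  zeros at y ∈ {0, 3}
  x = 2: [0↦4, 1↦3, 2↦1, 3↦3, 4↦4]  zeros at y ∈ ∅
  x = 3: [0↦0, 1↦2, 2↦3, 3↦3, 4↦2]  zeros at y ∈ {0}
  x = 4: [0↦3, 1↦3, 2↦2, 3↦0, 4↦2]  zeros at y ∈ {3}
Collecting zeros: affine points = {(1, 0), (1, 3), (3, 0), (4, 3)}.
Total count |C(F_5)_aff| = 4.


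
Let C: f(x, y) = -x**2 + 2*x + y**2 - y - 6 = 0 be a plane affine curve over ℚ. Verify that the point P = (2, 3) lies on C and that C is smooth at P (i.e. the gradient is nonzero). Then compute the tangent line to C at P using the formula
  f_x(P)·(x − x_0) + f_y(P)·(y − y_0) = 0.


Tangent line at P: -2*x + 5*y - 11 = 0.

Step 1: f(2, 3) = 0, so P lies on C.
Step 2: partial derivatives
  f_x(x, y) = 2 - 2*x, f_y(x, y) = 2*y - 1.
  f_x(P) = -2, f_y(P) = 5 (gradient nonzero, so P is smooth).
Step 3: tangent line at P: -2·(x − 2) + 5·(y − 3) = 0.
Expanding: -2*x + 5*y - 11 = 0.


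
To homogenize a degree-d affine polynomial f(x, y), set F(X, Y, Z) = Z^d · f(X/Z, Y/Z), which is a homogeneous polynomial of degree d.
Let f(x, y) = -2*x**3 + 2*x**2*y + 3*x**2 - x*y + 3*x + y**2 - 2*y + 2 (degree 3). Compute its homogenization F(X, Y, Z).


F(X, Y, Z) = -2*X**3 + 2*X**2*Y + 3*X**2*Z - X*Y*Z + 3*X*Z**2 + Y**2*Z - 2*Y*Z**2 + 2*Z**3

deg(f) = 3.
Substitute x = X/Z, y = Y/Z into f, then multiply by Z^3.
  monomial -2·x^3·y^0 ↦ -2·X^3·Y^0·Z^0.
  monomial 2·x^2·y^1 ↦ 2·X^2·Y^1·Z^0.
  monomial 3·x^2·y^0 ↦ 3·X^2·Y^0·Z^1.
  monomial -1·x^1·y^1 ↦ -1·X^1·Y^1·Z^1.
  monomial 3·x^1·y^0 ↦ 3·X^1·Y^0·Z^2.
  monomial 1·x^0·y^2 ↦ 1·X^0·Y^2·Z^1.
  monomial -2·x^0·y^1 ↦ -2·X^0·Y^1·Z^2.
  monomial 2·x^0·y^0 ↦ 2·X^0·Y^0·Z^3.
Collecting: F(X, Y, Z) = -2*X**3 + 2*X**2*Y + 3*X**2*Z - X*Y*Z + 3*X*Z**2 + Y**2*Z - 2*Y*Z**2 + 2*Z**3.


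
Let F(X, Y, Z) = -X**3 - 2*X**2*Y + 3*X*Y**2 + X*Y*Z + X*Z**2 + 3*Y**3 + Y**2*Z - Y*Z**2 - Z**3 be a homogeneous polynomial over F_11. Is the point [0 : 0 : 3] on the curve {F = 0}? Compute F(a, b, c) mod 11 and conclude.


F(0,0,3) ≡ 6 (mod 11); P is NOT on the curve.

Evaluate F(0, 0, 3) term-by-term (mod 11).
  -X**3 ↦ -1·0·1·1 = 0
  -2*X**2*Y ↦ -2·0·0·1 = 0
  3*X*Y**2 ↦ 3·0·0·1 = 0
  X*Y*Z ↦ 1·0·0·3 = 0
  X*Z**2 ↦ 1·0·1·9 = 0
  3*Y**3 ↦ 3·1·0·1 = 0
  Y**2*Z ↦ 1·1·0·3 = 0
  -Y*Z**2 ↦ -1·1·0·9 = 0
  -Z**3 ↦ -1·1·1·27 = -27
Sum: F(0, 0, 3) = (0) + (0) + (0) + (0) + (0) + (0) + (0) + (0) + (-27) = -27.
Reducing mod 11: -27 ≡ 6 (mod 11).
Since F(a, b, c) ≡ 6 ≠ 0 (mod 11), P does NOT lie on the curve.


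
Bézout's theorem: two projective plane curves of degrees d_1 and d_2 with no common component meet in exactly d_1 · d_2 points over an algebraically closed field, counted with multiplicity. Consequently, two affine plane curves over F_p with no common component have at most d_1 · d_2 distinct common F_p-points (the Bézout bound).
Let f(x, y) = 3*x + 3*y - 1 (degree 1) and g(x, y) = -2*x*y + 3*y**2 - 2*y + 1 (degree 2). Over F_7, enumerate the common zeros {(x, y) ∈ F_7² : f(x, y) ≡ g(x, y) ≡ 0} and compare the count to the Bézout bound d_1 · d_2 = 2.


Common zeros: ∅; count = 0; Bézout bound = 2.

deg(f) = 1, deg(g) = 2, so Bézout bound = 2.
Scan x ∈ F_7. For each x, list the y ∈ F_7 with f(x, y) ≡ 0 and those with g(x, y) ≡ 0 (mod 7); the common zeros in that column are the intersection.
  x = 0: f ≡ 0 at y ∈ {5}; g ≡ 0 at y ∈ ∅; common: ∅.
  x = 1: f ≡ 0 at y ∈ {4}; g ≡ 0 at y ∈ {1, 5}; common: ∅.
  x = 2: f ≡ 0 at y ∈ {3}; g ≡ 0 at y ∈ ∅; common: ∅.
  x = 3: f ≡ 0 at y ∈ {2}; g ≡ 0 at y ∈ ∅; common: ∅.
  x = 4: f ≡ 0 at y ∈ {1}; g ≡ 0 at y ∈ {2, 6}; common: ∅.
  x = 5: f ≡ 0 at y ∈ {0}; g ≡ 0 at y ∈ ∅; common: ∅.
  x = 6: f ≡ 0 at y ∈ {6}; g ≡ 0 at y ∈ {3, 4}; common: ∅.
Collecting: common zeros = ∅, so the count is 0.
Comparison with the Bézout bound: 0 ≤ 2 = deg(f)·deg(g), as expected for curves with no common component (the affine F_7-count falls short of the bound because intersections may lie at infinity, over extension fields, or carry multiplicity).


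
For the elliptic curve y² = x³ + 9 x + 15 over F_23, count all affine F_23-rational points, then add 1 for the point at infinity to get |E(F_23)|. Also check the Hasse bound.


Affine points = {(1, 5), (1, 18), (2, 8), (2, 15), (3, 0), (4, 0), (5, 1), (5, 22), (6, 3), (6, 20), (8, 1), (8, 22), (10, 1), (10, 22), (13, 11), (13, 12), (15, 11), (15, 12), (16, 0), (18, 11), (18, 12), (21, 9), (21, 14)}; affine count = 23; |E(F_23)| = 24.

Discriminant check: Δ ∝ 4a³ + 27b² = 4·9³ + 27·15² = 4·729 + 27·225 ≡ 21 (mod 23). Nonzero ⇒ E is nonsingular.
For each x ∈ F_23, compute rhs = x³ + 9·x + 15 mod 23, then count y ∈ F_23 with y² ≡ rhs.
  x = 0: rhs = 15, matching y values: none (0 points).
  x = 1: rhs = 2, matching y values: 5, 18 (2 points).
  x = 2: rhs = 18, matching y values: 8, 15 (2 points).
  x = 3: rhs = 0, matching y values: 0 (1 points).
  x = 4: rhs = 0, matching y values: 0 (1 points).
  x = 5: rhs = 1, matching y values: 1, 22 (2 points).
  x = 6: rhs = 9, matching y values: 3, 20 (2 points).
  x = 7: rhs = 7, matching y values: none (0 points).
  x = 8: rhs = 1, matching y values: 1, 22 (2 points).
  x = 9: rhs = 20, matching y values: none (0 points).
  x = 10: rhs = 1, matching y values: 1, 22 (2 points).
  x = 11: rhs = 19, matching y values: none (0 points).
  x = 12: rhs = 11, matching y values: none (0 points).
  x = 13: rhs = 6, matching y values: 11, 12 (2 points).
  x = 14: rhs = 10, matching y values: none (0 points).
  x = 15: rhs = 6, matching y values: 11, 12 (2 points).
  x = 16: rhs = 0, matching y values: 0 (1 points).
  x = 17: rhs = 21, matching y values: none (0 points).
  x = 18: rhs = 6, matching y values: 11, 12 (2 points).
  x = 19: rhs = 7, matching y values: none (0 points).
  x = 20: rhs = 7, matching y values: none (0 points).
  x = 21: rhs = 12, matching y values: 9, 14 (2 points).
  x = 22: rhs = 5, matching y values: none (0 points).
Total affine count: 23.
Full point count |E(F_23)| = 23 + 1 = 24.
Hasse bound: |24 − (23+1)| = |0| = 0 ≤ 2√23 ≈ 9.5917 ✓.


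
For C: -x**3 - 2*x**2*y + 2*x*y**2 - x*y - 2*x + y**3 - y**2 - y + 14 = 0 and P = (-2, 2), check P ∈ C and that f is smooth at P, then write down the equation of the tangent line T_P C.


Tangent line at P: 8*x - 15*y + 46 = 0.

Step 1: f(-2, 2) = 0, so P lies on C.
Step 2: partial derivatives
  f_x(x, y) = -3*x**2 - 4*x*y + 2*y**2 - y - 2, f_y(x, y) = -2*x**2 + 4*x*y - x + 3*y**2 - 2*y - 1.
  f_x(P) = 8, f_y(P) = -15 (gradient nonzero, so P is smooth).
Step 3: tangent line at P: 8·(x − -2) + -15·(y − 2) = 0.
Expanding: 8*x - 15*y + 46 = 0.


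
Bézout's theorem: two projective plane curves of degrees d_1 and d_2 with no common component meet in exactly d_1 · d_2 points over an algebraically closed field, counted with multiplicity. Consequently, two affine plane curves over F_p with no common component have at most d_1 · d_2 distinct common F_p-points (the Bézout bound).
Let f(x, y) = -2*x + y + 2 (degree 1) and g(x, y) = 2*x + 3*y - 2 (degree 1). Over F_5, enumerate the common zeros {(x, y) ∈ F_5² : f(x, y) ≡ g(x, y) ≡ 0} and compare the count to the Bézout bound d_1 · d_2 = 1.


Common zeros: {(1, 0)}; count = 1; Bézout bound = 1.

deg(f) = 1, deg(g) = 1, so Bézout bound = 1.
Scan x ∈ F_5. For each x, list the y ∈ F_5 with f(x, y) ≡ 0 and those with g(x, y) ≡ 0 (mod 5); the common zeros in that column are the intersection.
  x = 0: f ≡ 0 at y ∈ {3}; g ≡ 0 at y ∈ {4}; common: ∅.
  x = 1: f ≡ 0 at y ∈ {0}; g ≡ 0 at y ∈ {0}; common: {0}.
  x = 2: f ≡ 0 at y ∈ {2}; g ≡ 0 at y ∈ {1}; common: ∅.
  x = 3: f ≡ 0 at y ∈ {4}; g ≡ 0 at y ∈ {2}; common: ∅.
  x = 4: f ≡ 0 at y ∈ {1}; g ≡ 0 at y ∈ {3}; common: ∅.
Collecting: common zeros = {(1, 0)}, so the count is 1.
Comparison with the Bézout bound: 1 ≤ 1 = deg(f)·deg(g), as expected for curves with no common component (the bound is attained).


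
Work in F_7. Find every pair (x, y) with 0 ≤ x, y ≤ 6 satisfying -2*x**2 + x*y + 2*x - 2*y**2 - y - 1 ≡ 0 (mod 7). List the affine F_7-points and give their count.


Affine F_7-points: {(0, 5)}; count = 1.

For each of the 49 pairs (x, y) ∈ F_7², evaluate f(x, y) mod 7. Record the zeros.
  x = 0: [0↦6, 1↦3, 2↦3, 3↦6, 4↦5, 5↦0, 6↦5]  zeros at y ∈ {5}
  x = 1: [0↦6, 1↦4, 2↦5, 3↦2, 4↦2, 5↦5, 6↦4]  zeros at y ∈ ∅
  x = 2: [0↦2, 1↦1, 2↦3, 3↦1, 4↦2, 5↦6, 6↦6]  zeros at y ∈ ∅
  x = 3: [0↦1, 1↦1, 2↦4, 3↦3, 4↦5, 5↦3, 6↦4]  zeros at y ∈ ∅
  x = 4: [0↦3, 1↦4, 2↦1, 3↦1, 4↦4, 5↦3, 6↦5]  zeros at y ∈ ∅
  x = 5: [0↦1, 1↦3, 2↦1, 3↦2, 4↦6, 5↦6, 6↦2]  zeros at y ∈ ∅
  x = 6: [0↦2, 1↦5, 2↦4, 3↦6, 4↦4, 5↦5, 6↦2]  zeros at y ∈ ∅
Collecting zeros: affine points = {(0, 5)}.
Total count |C(F_7)_aff| = 1.


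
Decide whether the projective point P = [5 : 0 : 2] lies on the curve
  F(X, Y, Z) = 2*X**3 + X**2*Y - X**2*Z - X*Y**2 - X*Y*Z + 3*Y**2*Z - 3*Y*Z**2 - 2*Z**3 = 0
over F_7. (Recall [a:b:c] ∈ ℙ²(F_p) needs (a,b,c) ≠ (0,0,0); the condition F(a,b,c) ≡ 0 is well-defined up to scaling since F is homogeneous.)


F(5,0,2) ≡ 2 (mod 7); P is NOT on the curve.

Evaluate F(5, 0, 2) term-by-term (mod 7).
  2*X**3 ↦ 2·125·1·1 = 250
  X**2*Y ↦ 1·25·0·1 = 0
  -X**2*Z ↦ -1·25·1·2 = -50
  -X*Y**2 ↦ -1·5·0·1 = 0
  -X*Y*Z ↦ -1·5·0·2 = 0
  3*Y**2*Z ↦ 3·1·0·2 = 0
  -3*Y*Z**2 ↦ -3·1·0·4 = 0
  -2*Z**3 ↦ -2·1·1·8 = -16
Sum: F(5, 0, 2) = (250) + (0) + (-50) + (0) + (0) + (0) + (0) + (-16) = 184.
Reducing mod 7: 184 ≡ 2 (mod 7).
Since F(a, b, c) ≡ 2 ≠ 0 (mod 7), P does NOT lie on the curve.


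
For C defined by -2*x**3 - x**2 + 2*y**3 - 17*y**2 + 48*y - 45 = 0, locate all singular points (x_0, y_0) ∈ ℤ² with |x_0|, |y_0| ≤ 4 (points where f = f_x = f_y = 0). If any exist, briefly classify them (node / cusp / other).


Singular points: {(0, 3)}; classification: node.

Compute partial derivatives:
  f_x = -6*x**2 - 2*x.
  f_y = 6*y**2 - 34*y + 48.
Scan x_0 ∈ {−4, ..., 4}. For each x_0, f_y(x_0, y) is a polynomial in y; find its integer roots y ∈ {−4, ..., 4}, then test f_x and f at those candidates.
  x = -4: f_y(-4, y) = 6*y**2 - 34*y + 48; vanishes at y ∈ {3}. (-4, 3): f_x = -88 ≠ 0.
  x = -3: f_y(-3, y) = 6*y**2 - 34*y + 48; vanishes at y ∈ {3}. (-3, 3): f_x = -48 ≠ 0.
  x = -2: f_y(-2, y) = 6*y**2 - 34*y + 48; vanishes at y ∈ {3}. (-2, 3): f_x = -20 ≠ 0.
  x = -1: f_y(-1, y) = 6*y**2 - 34*y + 48; vanishes at y ∈ {3}. (-1, 3): f_x = -4 ≠ 0.
  x = 0: f_y(0, y) = 6*y**2 - 34*y + 48; vanishes at y ∈ {3}. (0, 3): f_x = 0, f = 0 — SINGULAR.
  x = 1: f_y(1, y) = 6*y**2 - 34*y + 48; vanishes at y ∈ {3}. (1, 3): f_x = -8 ≠ 0.
  x = 2: f_y(2, y) = 6*y**2 - 34*y + 48; vanishes at y ∈ {3}. (2, 3): f_x = -28 ≠ 0.
  x = 3: f_y(3, y) = 6*y**2 - 34*y + 48; vanishes at y ∈ {3}. (3, 3): f_x = -60 ≠ 0.
  x = 4: f_y(4, y) = 6*y**2 - 34*y + 48; vanishes at y ∈ {3}. (4, 3): f_x = -104 ≠ 0.
Only singular point on the grid: (0, 3).
Classify: substitute x = 0 + u, y = 3 + v and expand: f = -2*u**3 - u**2 + 2*v**3 + v**2.
No constant or linear terms (consistent with a singular point). Quadratic part: -u**2 + v**2. Cubic part: -2*u**3 + 2*v**3.
The quadratic part v**2 - u**2 = (v − u)(v + u) splits into two distinct linear factors, so there are two distinct tangent lines y − 3 = ±(x − 0) — this is a node (ordinary double point).
Classification: node.


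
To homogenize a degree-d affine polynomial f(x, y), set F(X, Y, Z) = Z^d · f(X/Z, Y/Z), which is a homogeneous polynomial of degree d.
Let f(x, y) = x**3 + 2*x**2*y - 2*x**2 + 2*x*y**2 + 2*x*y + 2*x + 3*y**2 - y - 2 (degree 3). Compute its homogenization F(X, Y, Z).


F(X, Y, Z) = X**3 + 2*X**2*Y - 2*X**2*Z + 2*X*Y**2 + 2*X*Y*Z + 2*X*Z**2 + 3*Y**2*Z - Y*Z**2 - 2*Z**3

deg(f) = 3.
Substitute x = X/Z, y = Y/Z into f, then multiply by Z^3.
  monomial 1·x^3·y^0 ↦ 1·X^3·Y^0·Z^0.
  monomial 2·x^2·y^1 ↦ 2·X^2·Y^1·Z^0.
  monomial -2·x^2·y^0 ↦ -2·X^2·Y^0·Z^1.
  monomial 2·x^1·y^2 ↦ 2·X^1·Y^2·Z^0.
  monomial 2·x^1·y^1 ↦ 2·X^1·Y^1·Z^1.
  monomial 2·x^1·y^0 ↦ 2·X^1·Y^0·Z^2.
  monomial 3·x^0·y^2 ↦ 3·X^0·Y^2·Z^1.
  monomial -1·x^0·y^1 ↦ -1·X^0·Y^1·Z^2.
  monomial -2·x^0·y^0 ↦ -2·X^0·Y^0·Z^3.
Collecting: F(X, Y, Z) = X**3 + 2*X**2*Y - 2*X**2*Z + 2*X*Y**2 + 2*X*Y*Z + 2*X*Z**2 + 3*Y**2*Z - Y*Z**2 - 2*Z**3.


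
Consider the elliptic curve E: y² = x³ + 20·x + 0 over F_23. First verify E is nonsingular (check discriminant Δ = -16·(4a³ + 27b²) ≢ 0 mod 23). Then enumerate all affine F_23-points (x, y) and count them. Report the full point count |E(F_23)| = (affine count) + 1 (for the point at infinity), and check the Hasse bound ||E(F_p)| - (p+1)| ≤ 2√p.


Affine points = {(0, 0), (2, 5), (2, 18), (3, 8), (3, 15), (4, 11), (4, 12), (5, 8), (5, 15), (7, 0), (9, 9), (9, 14), (10, 2), (10, 21), (12, 6), (12, 17), (15, 8), (15, 15), (16, 0), (17, 3), (17, 20), (22, 5), (22, 18)}; affine count = 23; |E(F_23)| = 24.

Discriminant check: Δ ∝ 4a³ + 27b² = 4·20³ + 27·0² = 4·8000 + 27·0 ≡ 7 (mod 23). Nonzero ⇒ E is nonsingular.
For each x ∈ F_23, compute rhs = x³ + 20·x + 0 mod 23, then count y ∈ F_23 with y² ≡ rhs.
  x = 0: rhs = 0, matching y values: 0 (1 points).
  x = 1: rhs = 21, matching y values: none (0 points).
  x = 2: rhs = 2, matching y values: 5, 18 (2 points).
  x = 3: rhs = 18, matching y values: 8, 15 (2 points).
  x = 4: rhs = 6, matching y values: 11, 12 (2 points).
  x = 5: rhs = 18, matching y values: 8, 15 (2 points).
  x = 6: rhs = 14, matching y values: none (0 points).
  x = 7: rhs = 0, matching y values: 0 (1 points).
  x = 8: rhs = 5, matching y values: none (0 points).
  x = 9: rhs = 12, matching y values: 9, 14 (2 points).
  x = 10: rhs = 4, matching y values: 2, 21 (2 points).
  x = 11: rhs = 10, matching y values: none (0 points).
  x = 12: rhs = 13, matching y values: 6, 17 (2 points).
  x = 13: rhs = 19, matching y values: none (0 points).
  x = 14: rhs = 11, matching y values: none (0 points).
  x = 15: rhs = 18, matching y values: 8, 15 (2 points).
  x = 16: rhs = 0, matching y values: 0 (1 points).
  x = 17: rhs = 9, matching y values: 3, 20 (2 points).
  x = 18: rhs = 5, matching y values: none (0 points).
  x = 19: rhs = 17, matching y values: none (0 points).
  x = 20: rhs = 5, matching y values: none (0 points).
  x = 21: rhs = 21, matching y values: none (0 points).
  x = 22: rhs = 2, matching y values: 5, 18 (2 points).
Total affine count: 23.
Full point count |E(F_23)| = 23 + 1 = 24.
Hasse bound: |24 − (23+1)| = |0| = 0 ≤ 2√23 ≈ 9.5917 ✓.


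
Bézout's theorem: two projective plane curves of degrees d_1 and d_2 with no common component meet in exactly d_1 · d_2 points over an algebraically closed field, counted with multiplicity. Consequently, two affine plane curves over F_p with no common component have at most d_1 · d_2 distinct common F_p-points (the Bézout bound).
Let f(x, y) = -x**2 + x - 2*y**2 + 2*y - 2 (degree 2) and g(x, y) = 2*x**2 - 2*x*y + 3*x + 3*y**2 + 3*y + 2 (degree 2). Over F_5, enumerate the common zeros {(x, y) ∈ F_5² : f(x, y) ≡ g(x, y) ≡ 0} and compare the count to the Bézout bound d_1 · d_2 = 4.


Common zeros: ∅; count = 0; Bézout bound = 4.

deg(f) = 2, deg(g) = 2, so Bézout bound = 4.
Scan x ∈ F_5. For each x, list the y ∈ F_5 with f(x, y) ≡ 0 and those with g(x, y) ≡ 0 (mod 5); the common zeros in that column are the intersection.
  x = 0: f ≡ 0 at y ∈ ∅; g ≡ 0 at y ∈ {2}; common: ∅.
  x = 1: f ≡ 0 at y ∈ ∅; g ≡ 0 at y ∈ ∅; common: ∅.
  x = 2: f ≡ 0 at y ∈ ∅; g ≡ 0 at y ∈ {3, 4}; common: ∅.
  x = 3: f ≡ 0 at y ∈ {3}; g ≡ 0 at y ∈ {2, 4}; common: ∅.
  x = 4: f ≡ 0 at y ∈ ∅; g ≡ 0 at y ∈ ∅; common: ∅.
Collecting: common zeros = ∅, so the count is 0.
Comparison with the Bézout bound: 0 ≤ 4 = deg(f)·deg(g), as expected for curves with no common component (the affine F_5-count falls short of the bound because intersections may lie at infinity, over extension fields, or carry multiplicity).


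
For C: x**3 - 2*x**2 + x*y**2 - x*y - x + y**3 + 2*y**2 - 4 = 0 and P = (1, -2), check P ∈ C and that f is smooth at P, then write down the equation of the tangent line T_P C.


Tangent line at P: 4*x - y - 6 = 0.

Step 1: f(1, -2) = 0, so P lies on C.
Step 2: partial derivatives
  f_x(x, y) = 3*x**2 - 4*x + y**2 - y - 1, f_y(x, y) = 2*x*y - x + 3*y**2 + 4*y.
  f_x(P) = 4, f_y(P) = -1 (gradient nonzero, so P is smooth).
Step 3: tangent line at P: 4·(x − 1) + -1·(y − -2) = 0.
Expanding: 4*x - y - 6 = 0.


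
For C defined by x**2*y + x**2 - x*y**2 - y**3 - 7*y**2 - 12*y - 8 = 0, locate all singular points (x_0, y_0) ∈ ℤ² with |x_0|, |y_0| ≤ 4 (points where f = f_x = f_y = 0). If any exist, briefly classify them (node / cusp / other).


Singular points: {(-2, -2)}; classification: node.

Compute partial derivatives:
  f_x = 2*x*y + 2*x - y**2.
  f_y = x**2 - 2*x*y - 3*y**2 - 14*y - 12.
Scan x_0 ∈ {−4, ..., 4}. For each x_0, f_y(x_0, y) is a polynomial in y; find its integer roots y ∈ {−4, ..., 4}, then test f_x and f at those candidates.
  x = -4: f_y(-4, y) = -3*y**2 - 6*y + 4; no integer root y with |y| ≤ 4.
  x = -3: f_y(-3, y) = -3*y**2 - 8*y - 3; no integer root y with |y| ≤ 4.
  x = -2: f_y(-2, y) = -3*y**2 - 10*y - 8; vanishes at y ∈ {-2}. (-2, -2): f_x = 0, f = 0 — SINGULAR.
  x = -1: f_y(-1, y) = -3*y**2 - 12*y - 11; no integer root y with |y| ≤ 4.
  x = 0: f_y(0, y) = -3*y**2 - 14*y - 12; no integer root y with |y| ≤ 4.
  x = 1: f_y(1, y) = -3*y**2 - 16*y - 11; no integer root y with |y| ≤ 4.
  x = 2: f_y(2, y) = -3*y**2 - 18*y - 8; no integer root y with |y| ≤ 4.
  x = 3: f_y(3, y) = -3*y**2 - 20*y - 3; no integer root y with |y| ≤ 4.
  x = 4: f_y(4, y) = -3*y**2 - 22*y + 4; no integer root y with |y| ≤ 4.
Only singular point on the grid: (-2, -2).
Classify: substitute x = -2 + u, y = -2 + v and expand: f = u**2*v - u**2 - u*v**2 - v**3 + v**2.
No constant or linear terms (consistent with a singular point). Quadratic part: -u**2 + v**2. Cubic part: u**2*v - u*v**2 - v**3.
The quadratic part v**2 - u**2 = (v − u)(v + u) splits into two distinct linear factors, so there are two distinct tangent lines y − -2 = ±(x − -2) — this is a node (ordinary double point).
Classification: node.


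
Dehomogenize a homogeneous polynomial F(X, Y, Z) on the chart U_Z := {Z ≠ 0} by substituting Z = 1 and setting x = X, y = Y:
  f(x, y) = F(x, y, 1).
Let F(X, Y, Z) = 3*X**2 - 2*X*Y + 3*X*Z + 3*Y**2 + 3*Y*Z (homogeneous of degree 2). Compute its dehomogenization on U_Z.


f(x, y) = 3*x**2 - 2*x*y + 3*x + 3*y**2 + 3*y

On U_Z we set Z = 1. Each monomial c·X^i·Y^j·Z^k in F becomes c·x^i·y^j·1^k = c·x^i·y^j.
Substituting Z = 1: F(X, Y, 1) = 3*x**2 - 2*x*y + 3*x + 3*y**2 + 3*y.
Note: deg(f) ≤ deg(F) = 2; strict inequality happens when F is divisible by Z (lost terms).


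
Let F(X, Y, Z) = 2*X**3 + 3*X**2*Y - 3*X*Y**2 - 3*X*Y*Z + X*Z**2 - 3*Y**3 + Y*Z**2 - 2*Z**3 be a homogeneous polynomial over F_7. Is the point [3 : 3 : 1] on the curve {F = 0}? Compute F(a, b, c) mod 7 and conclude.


F(3,3,1) ≡ 6 (mod 7); P is NOT on the curve.

Evaluate F(3, 3, 1) term-by-term (mod 7).
  2*X**3 ↦ 2·27·1·1 = 54
  3*X**2*Y ↦ 3·9·3·1 = 81
  -3*X*Y**2 ↦ -3·3·9·1 = -81
  -3*X*Y*Z ↦ -3·3·3·1 = -27
  X*Z**2 ↦ 1·3·1·1 = 3
  -3*Y**3 ↦ -3·1·27·1 = -81
  Y*Z**2 ↦ 1·1·3·1 = 3
  -2*Z**3 ↦ -2·1·1·1 = -2
Sum: F(3, 3, 1) = (54) + (81) + (-81) + (-27) + (3) + (-81) + (3) + (-2) = -50.
Reducing mod 7: -50 ≡ 6 (mod 7).
Since F(a, b, c) ≡ 6 ≠ 0 (mod 7), P does NOT lie on the curve.


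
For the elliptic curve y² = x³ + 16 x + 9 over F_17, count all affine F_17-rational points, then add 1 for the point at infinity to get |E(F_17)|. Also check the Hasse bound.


Affine points = {(0, 3), (0, 14), (1, 3), (1, 14), (2, 7), (2, 10), (3, 4), (3, 13), (4, 1), (4, 16), (6, 7), (6, 10), (9, 7), (9, 10), (10, 8), (10, 9), (12, 5), (12, 12), (13, 0), (14, 6), (14, 11), (16, 3), (16, 14)}; affine count = 23; |E(F_17)| = 24.

Discriminant check: Δ ∝ 4a³ + 27b² = 4·16³ + 27·9² = 4·4096 + 27·81 ≡ 7 (mod 17). Nonzero ⇒ E is nonsingular.
For each x ∈ F_17, compute rhs = x³ + 16·x + 9 mod 17, then count y ∈ F_17 with y² ≡ rhs.
  x = 0: rhs = 9, matching y values: 3, 14 (2 points).
  x = 1: rhs = 9, matching y values: 3, 14 (2 points).
  x = 2: rhs = 15, matching y values: 7, 10 (2 points).
  x = 3: rhs = 16, matching y values: 4, 13 (2 points).
  x = 4: rhs = 1, matching y values: 1, 16 (2 points).
  x = 5: rhs = 10, matching y values: none (0 points).
  x = 6: rhs = 15, matching y values: 7, 10 (2 points).
  x = 7: rhs = 5, matching y values: none (0 points).
  x = 8: rhs = 3, matching y values: none (0 points).
  x = 9: rhs = 15, matching y values: 7, 10 (2 points).
  x = 10: rhs = 13, matching y values: 8, 9 (2 points).
  x = 11: rhs = 3, matching y values: none (0 points).
  x = 12: rhs = 8, matching y values: 5, 12 (2 points).
  x = 13: rhs = 0, matching y values: 0 (1 points).
  x = 14: rhs = 2, matching y values: 6, 11 (2 points).
  x = 15: rhs = 3, matching y values: none (0 points).
  x = 16: rhs = 9, matching y values: 3, 14 (2 points).
Total affine count: 23.
Full point count |E(F_17)| = 23 + 1 = 24.
Hasse bound: |24 − (17+1)| = |6| = 6 ≤ 2√17 ≈ 8.2462 ✓.
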